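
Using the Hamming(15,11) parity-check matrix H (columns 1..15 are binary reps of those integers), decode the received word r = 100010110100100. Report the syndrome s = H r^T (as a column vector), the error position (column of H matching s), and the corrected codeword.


s = (1, 1, 0, 0)^T, error position = 12, corrected codeword c = 100010110101100

Compute s = H r^T mod 2 one row at a time:
  s_1 = 1 + 0 + 1 + 0 + 0 + 1 + 0 + 0 = 3 ≡ 1 (mod 2).
  s_2 = 0 + 1 + 0 + 1 + 0 + 1 + 0 + 0 = 3 ≡ 1 (mod 2).
  s_3 = 0 + 0 + 0 + 1 + 1 + 0 + 0 + 0 = 2 ≡ 0 (mod 2).
  s_4 = 1 + 0 + 1 + 1 + 0 + 0 + 1 + 0 = 4 ≡ 0 (mod 2).
s = (1, 1, 0, 0)^T — this equals column 12 of H (binary 1100), so error is at position 12.
Correct: flip bit 12 of r = 100010110100100 to get c = 100010110101100.


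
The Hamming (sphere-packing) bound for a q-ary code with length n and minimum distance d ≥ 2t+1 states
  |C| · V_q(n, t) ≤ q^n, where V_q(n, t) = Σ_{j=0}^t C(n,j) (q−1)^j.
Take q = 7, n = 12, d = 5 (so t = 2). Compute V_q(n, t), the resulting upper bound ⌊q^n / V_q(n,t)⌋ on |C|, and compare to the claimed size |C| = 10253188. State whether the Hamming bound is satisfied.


V_q(n, t) = 2449, q^n = 13841287201, Hamming bound = 5651811, |C| = 10253188 > bound (violated).

Step 1: Compute V_q(n, t) = Σ_{j=0}^2 C(n, j) (q−1)^j.
  j = 0: C(12,0)·(6)^0 = 1·1 = 1.
  j = 1: C(12,1)·(6)^1 = 12·6 = 72.
  j = 2: C(12,2)·(6)^2 = 66·36 = 2376.
  V_q(n, t) = 1 + 72 + 2376 = 2449.
Step 2: q^n = 7^12 = 13841287201.
Step 3: Hamming bound ⌊q^n / V_q(n,t)⌋ = ⌊13841287201/2449⌋ = 5651811.
Step 4: Compare |C| = 10253188 to 5651811: violated.
The claimed |C| lies above the Hamming bound, so no 7-ary code of length 12 with d ≥ 5 can have 10253188 codewords.


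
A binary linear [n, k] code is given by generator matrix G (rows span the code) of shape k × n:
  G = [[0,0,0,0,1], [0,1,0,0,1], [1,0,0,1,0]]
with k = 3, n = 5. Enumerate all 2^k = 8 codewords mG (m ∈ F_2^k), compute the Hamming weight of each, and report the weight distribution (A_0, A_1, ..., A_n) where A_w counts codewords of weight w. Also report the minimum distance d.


Weight distribution: A_0 = 1, A_1 = 2, A_2 = 2, A_3 = 2, A_4 = 1. Minimum distance d = 1.

Enumerate all 2^3 = 8 messages m ∈ F_2^3.
For each, compute codeword c = mG in F_2^5, then tally its weight.
  m = 000 → c = 00000, weight = 0.
  m = 100 → c = 00001, weight = 1.
  m = 010 → c = 01001, weight = 2.
  m = 110 → c = 01000, weight = 1.
  m = 001 → c = 10010, weight = 2.
  m = 101 → c = 10011, weight = 3.
  m = 011 → c = 11011, weight = 4.
  m = 111 → c = 11010, weight = 3.
Tally weights:
  weight 0: 1 codewords.
  weight 1: 2 codewords.
  weight 2: 2 codewords.
  weight 3: 2 codewords.
  weight 4: 1 codewords.
Minimum distance d = smallest w > 0 with A_w > 0 = 1.
Sanity: Σ A_w = 8 = 2^3 = 8 ✓.


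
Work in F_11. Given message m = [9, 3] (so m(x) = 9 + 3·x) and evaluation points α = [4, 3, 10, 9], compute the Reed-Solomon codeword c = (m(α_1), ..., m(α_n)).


c = [10, 7, 6, 3]

Message polynomial: m(x) = 9 + 3·x (mod 11).
For each evaluation point α_i, compute m(α_i) mod 11:
  α_1 = 4: Horner steps 3 → 10, so m(4) = 10.
  α_2 = 3: Horner steps 3 → 7, so m(3) = 7.
  α_3 = 10: Horner steps 3 → 6, so m(10) = 6.
  α_4 = 9: Horner steps 3 → 3, so m(9) = 3.
Codeword c = [10, 7, 6, 3] ∈ F_11^4.


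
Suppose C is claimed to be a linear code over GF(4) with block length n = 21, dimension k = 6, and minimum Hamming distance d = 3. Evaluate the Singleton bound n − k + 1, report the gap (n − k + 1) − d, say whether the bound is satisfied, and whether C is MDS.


Singleton RHS = n − k + 1 = 16, slack = 13, bound satisfied, not MDS.

Singleton bound: d ≤ n − k + 1.
Here n = 21, k = 6, so n − k + 1 = 16.
Given d = 3, check d ≤ 16: YES.
Slack = (n − k + 1) − d = 13.
The code is NOT MDS (slack = 13 > 0).
Description: the claimed parameters are [21, 6, 3]_4; such a code would be non-MDS.


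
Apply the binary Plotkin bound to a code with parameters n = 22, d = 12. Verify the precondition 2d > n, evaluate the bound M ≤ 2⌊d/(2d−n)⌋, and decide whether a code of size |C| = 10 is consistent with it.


Plotkin bound M ≤ 12; given |C| = 10 ≤ bound (satisfied).

Check applicability: 2d = 24, n = 22.
2d − n = 2 > 0, so Plotkin applies.
Compute d/(2d−n) = 12/2 ≈ 6.0000.
⌊d/(2d−n)⌋ = 6.
Plotkin bound: M ≤ 2·6 = 12.
Given |C| = 10, check: satisfied.
This |C| is below the Plotkin bound.


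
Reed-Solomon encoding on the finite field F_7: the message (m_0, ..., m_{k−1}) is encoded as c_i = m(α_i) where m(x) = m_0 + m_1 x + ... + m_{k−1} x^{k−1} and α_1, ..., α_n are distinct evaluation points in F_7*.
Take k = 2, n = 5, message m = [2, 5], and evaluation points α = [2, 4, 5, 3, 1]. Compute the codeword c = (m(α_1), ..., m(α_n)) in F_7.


c = [5, 1, 6, 3, 0]

Message polynomial: m(x) = 2 + 5·x (mod 7).
For each evaluation point α_i, compute m(α_i) mod 7:
  α_1 = 2: Horner steps 5 → 5, so m(2) = 5.
  α_2 = 4: Horner steps 5 → 1, so m(4) = 1.
  α_3 = 5: Horner steps 5 → 6, so m(5) = 6.
  α_4 = 3: Horner steps 5 → 3, so m(3) = 3.
  α_5 = 1: Horner steps 5 → 0, so m(1) = 0.
Codeword c = [5, 1, 6, 3, 0] ∈ F_7^5.


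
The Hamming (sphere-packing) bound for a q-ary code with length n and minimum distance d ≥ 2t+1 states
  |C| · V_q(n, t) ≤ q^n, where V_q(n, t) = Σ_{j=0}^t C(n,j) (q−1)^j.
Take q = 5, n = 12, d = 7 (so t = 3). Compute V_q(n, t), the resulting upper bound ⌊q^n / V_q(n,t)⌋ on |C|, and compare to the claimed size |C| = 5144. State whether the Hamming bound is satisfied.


V_q(n, t) = 15185, q^n = 244140625, Hamming bound = 16077, |C| = 5144 ≤ bound (satisfied).

Step 1: Compute V_q(n, t) = Σ_{j=0}^3 C(n, j) (q−1)^j.
  j = 0: C(12,0)·(4)^0 = 1·1 = 1.
  j = 1: C(12,1)·(4)^1 = 12·4 = 48.
  j = 2: C(12,2)·(4)^2 = 66·16 = 1056.
  j = 3: C(12,3)·(4)^3 = 220·64 = 14080.
  V_q(n, t) = 1 + 48 + 1056 + 14080 = 15185.
Step 2: q^n = 5^12 = 244140625.
Step 3: Hamming bound ⌊q^n / V_q(n,t)⌋ = ⌊244140625/15185⌋ = 16077.
Step 4: Compare |C| = 5144 to 16077: satisfied.
The claimed |C| lies below the Hamming bound.


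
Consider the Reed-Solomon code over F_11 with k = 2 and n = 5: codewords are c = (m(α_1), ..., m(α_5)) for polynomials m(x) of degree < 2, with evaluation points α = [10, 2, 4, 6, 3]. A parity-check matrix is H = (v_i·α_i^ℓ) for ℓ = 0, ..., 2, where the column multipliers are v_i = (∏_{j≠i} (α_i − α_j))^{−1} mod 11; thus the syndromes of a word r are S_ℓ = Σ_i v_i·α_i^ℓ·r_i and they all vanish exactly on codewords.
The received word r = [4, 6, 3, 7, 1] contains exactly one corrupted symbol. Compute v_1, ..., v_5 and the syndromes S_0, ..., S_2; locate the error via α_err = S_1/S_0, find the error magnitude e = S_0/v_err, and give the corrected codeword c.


S = (2, 4, 8), error at position 2, error magnitude e = 7, c = [4, 10, 3, 7, 1].

Step 1: column multipliers v_i = (∏_{j≠i}(α_i − α_j))^{−1} mod 11.
  i = 1 (α = 10): (10−2)(10−4)(10−6)(10−3) = 8·6·4·7 = 1344 ≡ 2, so v_1 = 2^{−1} = 6 (mod 11).
  i = 2 (α = 2): (2−10)(2−4)(2−6)(2−3) = (−8)·(−2)·(−4)·(−1) = 64 ≡ 9, so v_2 = 9^{−1} = 5 (mod 11).
  i = 3 (α = 4): (4−10)(4−2)(4−6)(4−3) = (−6)·2·(−2)·1 = 24 ≡ 2, so v_3 = 2^{−1} = 6 (mod 11).
  i = 4 (α = 6): (6−10)(6−2)(6−4)(6−3) = (−4)·4·2·3 = −96 ≡ 3, so v_4 = 3^{−1} = 4 (mod 11).
  i = 5 (α = 3): (3−10)(3−2)(3−4)(3−6) = (−7)·1·(−1)·(−3) = −21 ≡ 1, so v_5 = 1^{−1} = 1 (mod 11).
  v = [6, 5, 6, 4, 1].
Step 2: syndromes of r = [4, 6, 3, 7, 1] (all sums mod 11).
  S_0 = Σ v_i r_i = 6·4 + 5·6 + 6·3 + 4·7 + 1·1 = 101 ≡ 2.
  S_1 = Σ v_i α_i r_i = 6·10·4 + 5·2·6 + 6·4·3 + 4·6·7 + 1·3·1 = 543 ≡ 4.
  α_i^2 mod 11 = [1, 4, 5, 3, 9].
  S_2 = Σ v_i α_i^2 r_i = 6·1·4 + 5·4·6 + 6·5·3 + 4·3·7 + 1·9·1 = 327 ≡ 8.
  S = (2, 4, 8) ≠ 0, so r is not a codeword (an error is present).
Step 3: locate the error. For a single error e at position i, S_ℓ = v_i·e·α_i^ℓ, so α_err = S_1/S_0.
  S_0^{−1} = 2^{−1} = 6 (mod 11), so α_err = 4·6 = 24 ≡ 2 = α_2. Error position i = 2.
  Consistency check: S_2/S_1 = 8·3 = 24 ≡ 2 = α_err ✓ (single-error assumption holds).
Step 4: error magnitude e = S_0/v_2 = S_0·∏_{j≠2}(α_2 − α_j) = 2·9 = 18 ≡ 7 (mod 11).
Step 5: correct position 2: c_2 = r_2 − e = 6 − 7 ≡ 10 (mod 11). Hence c = [4, 10, 3, 7, 1].
  Check: interpolating c through the α_i gives m(x) = 6 + 2·x (degree < 2) with m(α_i) = c_i for every i, so c is indeed a codeword.


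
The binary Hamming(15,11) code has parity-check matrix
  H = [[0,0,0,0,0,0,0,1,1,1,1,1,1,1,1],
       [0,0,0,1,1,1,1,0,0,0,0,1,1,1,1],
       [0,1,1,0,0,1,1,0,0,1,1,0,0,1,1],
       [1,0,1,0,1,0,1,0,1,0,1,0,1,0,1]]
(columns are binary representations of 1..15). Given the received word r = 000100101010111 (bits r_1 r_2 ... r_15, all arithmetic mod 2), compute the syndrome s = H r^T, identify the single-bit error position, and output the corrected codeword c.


s = (1, 1, 0, 1)^T, error position = 13, corrected codeword c = 000100101010011

Compute s = H r^T mod 2 one row at a time:
  s_1 = 0 + 1 + 0 + 1 + 0 + 1 + 1 + 1 = 5 ≡ 1 (mod 2).
  s_2 = 1 + 0 + 0 + 1 + 0 + 1 + 1 + 1 = 5 ≡ 1 (mod 2).
  s_3 = 0 + 0 + 0 + 1 + 0 + 1 + 1 + 1 = 4 ≡ 0 (mod 2).
  s_4 = 0 + 0 + 0 + 1 + 1 + 1 + 1 + 1 = 5 ≡ 1 (mod 2).
s = (1, 1, 0, 1)^T — this equals column 13 of H (binary 1101), so error is at position 13.
Correct: flip bit 13 of r = 000100101010111 to get c = 000100101010011.


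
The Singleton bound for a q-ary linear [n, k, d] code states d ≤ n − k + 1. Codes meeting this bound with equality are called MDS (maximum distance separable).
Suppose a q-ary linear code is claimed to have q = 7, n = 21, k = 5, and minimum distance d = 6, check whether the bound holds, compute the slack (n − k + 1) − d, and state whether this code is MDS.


Singleton RHS = n − k + 1 = 17, slack = 11, bound satisfied, not MDS.

Singleton bound: d ≤ n − k + 1.
Here n = 21, k = 5, so n − k + 1 = 17.
Given d = 6, check d ≤ 17: YES.
Slack = (n − k + 1) − d = 11.
The code is NOT MDS (slack = 11 > 0).
Description: the claimed parameters are [21, 5, 6]_7; such a code would be non-MDS.


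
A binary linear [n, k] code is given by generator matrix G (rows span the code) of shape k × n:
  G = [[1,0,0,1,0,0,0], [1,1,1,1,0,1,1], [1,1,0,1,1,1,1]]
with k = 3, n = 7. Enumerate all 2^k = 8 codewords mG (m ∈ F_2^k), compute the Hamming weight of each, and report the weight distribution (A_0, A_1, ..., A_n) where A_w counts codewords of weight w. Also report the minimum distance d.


Weight distribution: A_0 = 1, A_2 = 2, A_4 = 3, A_6 = 2. Minimum distance d = 2.

Enumerate all 2^3 = 8 messages m ∈ F_2^3.
For each, compute codeword c = mG in F_2^7, then tally its weight.
  m = 000 → c = 0000000, weight = 0.
  m = 100 → c = 1001000, weight = 2.
  m = 010 → c = 1111011, weight = 6.
  m = 110 → c = 0110011, weight = 4.
  m = 001 → c = 1101111, weight = 6.
  m = 101 → c = 0100111, weight = 4.
  m = 011 → c = 0010100, weight = 2.
  m = 111 → c = 1011100, weight = 4.
Tally weights:
  weight 0: 1 codewords.
  weight 2: 2 codewords.
  weight 4: 3 codewords.
  weight 6: 2 codewords.
Minimum distance d = smallest w > 0 with A_w > 0 = 2.
Sanity: Σ A_w = 8 = 2^3 = 8 ✓.


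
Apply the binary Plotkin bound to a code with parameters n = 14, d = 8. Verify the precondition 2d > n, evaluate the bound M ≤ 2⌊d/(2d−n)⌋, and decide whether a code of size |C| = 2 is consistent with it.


Plotkin bound M ≤ 8; given |C| = 2 ≤ bound (satisfied).

Check applicability: 2d = 16, n = 14.
2d − n = 2 > 0, so Plotkin applies.
Compute d/(2d−n) = 8/2 ≈ 4.0000.
⌊d/(2d−n)⌋ = 4.
Plotkin bound: M ≤ 2·4 = 8.
Given |C| = 2, check: satisfied.
This |C| is below the Plotkin bound.


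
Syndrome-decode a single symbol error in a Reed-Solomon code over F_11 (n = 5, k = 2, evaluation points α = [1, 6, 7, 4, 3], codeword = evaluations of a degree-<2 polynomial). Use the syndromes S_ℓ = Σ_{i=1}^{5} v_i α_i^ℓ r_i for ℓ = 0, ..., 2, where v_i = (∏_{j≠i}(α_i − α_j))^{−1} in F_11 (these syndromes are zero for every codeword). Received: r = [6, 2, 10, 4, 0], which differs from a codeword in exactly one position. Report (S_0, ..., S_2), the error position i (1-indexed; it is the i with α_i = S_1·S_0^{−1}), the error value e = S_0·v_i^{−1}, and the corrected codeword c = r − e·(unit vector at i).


S = (1, 4, 5), error at position 4, error magnitude e = 7, c = [6, 2, 10, 8, 0].

Step 1: column multipliers v_i = (∏_{j≠i}(α_i − α_j))^{−1} mod 11.
  i = 1 (α = 1): (1−6)(1−7)(1−4)(1−3) = (−5)·(−6)·(−3)·(−2) = 180 ≡ 4, so v_1 = 4^{−1} = 3 (mod 11).
  i = 2 (α = 6): (6−1)(6−7)(6−4)(6−3) = 5·(−1)·2·3 = −30 ≡ 3, so v_2 = 3^{−1} = 4 (mod 11).
  i = 3 (α = 7): (7−1)(7−6)(7−4)(7−3) = 6·1·3·4 = 72 ≡ 6, so v_3 = 6^{−1} = 2 (mod 11).
  i = 4 (α = 4): (4−1)(4−6)(4−7)(4−3) = 3·(−2)·(−3)·1 = 18 ≡ 7, so v_4 = 7^{−1} = 8 (mod 11).
  i = 5 (α = 3): (3−1)(3−6)(3−7)(3−4) = 2·(−3)·(−4)·(−1) = −24 ≡ 9, so v_5 = 9^{−1} = 5 (mod 11).
  v = [3, 4, 2, 8, 5].
Step 2: syndromes of r = [6, 2, 10, 4, 0] (all sums mod 11).
  S_0 = Σ v_i r_i = 3·6 + 4·2 + 2·10 + 8·4 + 5·0 = 78 ≡ 1.
  S_1 = Σ v_i α_i r_i = 3·1·6 + 4·6·2 + 2·7·10 + 8·4·4 + 5·3·0 = 334 ≡ 4.
  α_i^2 mod 11 = [1, 3, 5, 5, 9].
  S_2 = Σ v_i α_i^2 r_i = 3·1·6 + 4·3·2 + 2·5·10 + 8·5·4 + 5·9·0 = 302 ≡ 5.
  S = (1, 4, 5) ≠ 0, so r is not a codeword (an error is present).
Step 3: locate the error. For a single error e at position i, S_ℓ = v_i·e·α_i^ℓ, so α_err = S_1/S_0.
  S_0^{−1} = 1^{−1} = 1 (mod 11), so α_err = 4·1 = 4 ≡ 4 = α_4. Error position i = 4.
  Consistency check: S_2/S_1 = 5·3 = 15 ≡ 4 = α_err ✓ (single-error assumption holds).
Step 4: error magnitude e = S_0/v_4 = S_0·∏_{j≠4}(α_4 − α_j) = 1·7 = 7 ≡ 7 (mod 11).
Step 5: correct position 4: c_4 = r_4 − e = 4 − 7 ≡ 8 (mod 11). Hence c = [6, 2, 10, 8, 0].
  Check: interpolating c through the α_i gives m(x) = 9 + 8·x (degree < 2) with m(α_i) = c_i for every i, so c is indeed a codeword.


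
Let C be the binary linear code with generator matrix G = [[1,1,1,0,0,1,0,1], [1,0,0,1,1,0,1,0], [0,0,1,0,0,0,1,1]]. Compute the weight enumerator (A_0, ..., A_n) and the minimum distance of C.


Weight distribution: A_0 = 1, A_3 = 1, A_4 = 3, A_5 = 2, A_7 = 1. Minimum distance d = 3.

Enumerate all 2^3 = 8 messages m ∈ F_2^3.
For each, compute codeword c = mG in F_2^8, then tally its weight.
  m = 000 → c = 00000000, weight = 0.
  m = 100 → c = 11100101, weight = 5.
  m = 010 → c = 10011010, weight = 4.
  m = 110 → c = 01111111, weight = 7.
  m = 001 → c = 00100011, weight = 3.
  m = 101 → c = 11000110, weight = 4.
  m = 011 → c = 10111001, weight = 5.
  m = 111 → c = 01011100, weight = 4.
Tally weights:
  weight 0: 1 codewords.
  weight 3: 1 codewords.
  weight 4: 3 codewords.
  weight 5: 2 codewords.
  weight 7: 1 codewords.
Minimum distance d = smallest w > 0 with A_w > 0 = 3.
Sanity: Σ A_w = 8 = 2^3 = 8 ✓.


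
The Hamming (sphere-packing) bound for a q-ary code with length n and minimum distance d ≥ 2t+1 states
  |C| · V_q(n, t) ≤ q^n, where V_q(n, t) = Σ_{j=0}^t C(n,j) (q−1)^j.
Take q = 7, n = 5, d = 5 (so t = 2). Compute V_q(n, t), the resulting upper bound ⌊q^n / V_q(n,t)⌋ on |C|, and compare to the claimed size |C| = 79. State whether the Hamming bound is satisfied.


V_q(n, t) = 391, q^n = 16807, Hamming bound = 42, |C| = 79 > bound (violated).

Step 1: Compute V_q(n, t) = Σ_{j=0}^2 C(n, j) (q−1)^j.
  j = 0: C(5,0)·(6)^0 = 1·1 = 1.
  j = 1: C(5,1)·(6)^1 = 5·6 = 30.
  j = 2: C(5,2)·(6)^2 = 10·36 = 360.
  V_q(n, t) = 1 + 30 + 360 = 391.
Step 2: q^n = 7^5 = 16807.
Step 3: Hamming bound ⌊q^n / V_q(n,t)⌋ = ⌊16807/391⌋ = 42.
Step 4: Compare |C| = 79 to 42: violated.
The claimed |C| lies above the Hamming bound, so no 7-ary code of length 5 with d ≥ 5 can have 79 codewords.


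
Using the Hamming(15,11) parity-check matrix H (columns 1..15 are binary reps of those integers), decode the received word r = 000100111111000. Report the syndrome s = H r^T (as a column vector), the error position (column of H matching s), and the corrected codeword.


s = (1, 1, 1, 1)^T, error position = 15, corrected codeword c = 000100111111001

Compute s = H r^T mod 2 one row at a time:
  s_1 = 1 + 1 + 1 + 1 + 1 + 0 + 0 + 0 = 5 ≡ 1 (mod 2).
  s_2 = 1 + 0 + 0 + 1 + 1 + 0 + 0 + 0 = 3 ≡ 1 (mod 2).
  s_3 = 0 + 0 + 0 + 1 + 1 + 1 + 0 + 0 = 3 ≡ 1 (mod 2).
  s_4 = 0 + 0 + 0 + 1 + 1 + 1 + 0 + 0 = 3 ≡ 1 (mod 2).
s = (1, 1, 1, 1)^T — this equals column 15 of H (binary 1111), so error is at position 15.
Correct: flip bit 15 of r = 000100111111000 to get c = 000100111111001.


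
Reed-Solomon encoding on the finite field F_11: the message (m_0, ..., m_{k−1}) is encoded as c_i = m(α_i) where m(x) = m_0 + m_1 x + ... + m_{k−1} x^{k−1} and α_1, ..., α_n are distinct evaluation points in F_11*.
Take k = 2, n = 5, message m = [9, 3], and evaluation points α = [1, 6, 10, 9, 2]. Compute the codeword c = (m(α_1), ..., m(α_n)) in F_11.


c = [1, 5, 6, 3, 4]

Message polynomial: m(x) = 9 + 3·x (mod 11).
For each evaluation point α_i, compute m(α_i) mod 11:
  α_1 = 1: Horner steps 3 → 1, so m(1) = 1.
  α_2 = 6: Horner steps 3 → 5, so m(6) = 5.
  α_3 = 10: Horner steps 3 → 6, so m(10) = 6.
  α_4 = 9: Horner steps 3 → 3, so m(9) = 3.
  α_5 = 2: Horner steps 3 → 4, so m(2) = 4.
Codeword c = [1, 5, 6, 3, 4] ∈ F_11^5.


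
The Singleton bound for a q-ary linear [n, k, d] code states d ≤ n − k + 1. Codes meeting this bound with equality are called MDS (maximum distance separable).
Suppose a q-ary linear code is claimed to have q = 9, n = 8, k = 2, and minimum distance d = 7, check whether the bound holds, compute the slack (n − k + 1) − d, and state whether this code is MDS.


Singleton RHS = n − k + 1 = 7, slack = 0, bound satisfied, MDS.

Singleton bound: d ≤ n − k + 1.
Here n = 8, k = 2, so n − k + 1 = 7.
Given d = 7, check d ≤ 7: YES.
Slack = (n − k + 1) − d = 0.
The code is MDS (slack = 0).
Description: the claimed parameters are [8, 2, 7]_9; such a code would be MDS (meets Singleton bound).


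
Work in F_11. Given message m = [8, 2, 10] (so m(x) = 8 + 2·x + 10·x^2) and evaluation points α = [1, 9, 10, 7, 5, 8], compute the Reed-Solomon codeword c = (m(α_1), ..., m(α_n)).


c = [9, 0, 5, 6, 4, 4]

Message polynomial: m(x) = 8 + 2·x + 10·x^2 (mod 11).
For each evaluation point α_i, compute m(α_i) mod 11:
  α_1 = 1: Horner steps 10 → 1 → 9, so m(1) = 9.
  α_2 = 9: Horner steps 10 → 4 → 0, so m(9) = 0.
  α_3 = 10: Horner steps 10 → 3 → 5, so m(10) = 5.
  α_4 = 7: Horner steps 10 → 6 → 6, so m(7) = 6.
  α_5 = 5: Horner steps 10 → 8 → 4, so m(5) = 4.
  α_6 = 8: Horner steps 10 → 5 → 4, so m(8) = 4.
Codeword c = [9, 0, 5, 6, 4, 4] ∈ F_11^6.


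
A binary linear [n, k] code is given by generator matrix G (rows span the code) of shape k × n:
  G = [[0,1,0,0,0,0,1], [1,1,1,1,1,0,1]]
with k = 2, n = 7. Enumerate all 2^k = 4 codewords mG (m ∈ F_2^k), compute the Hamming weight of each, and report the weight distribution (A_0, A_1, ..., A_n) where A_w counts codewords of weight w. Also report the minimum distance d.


Weight distribution: A_0 = 1, A_2 = 1, A_4 = 1, A_6 = 1. Minimum distance d = 2.

Enumerate all 2^2 = 4 messages m ∈ F_2^2.
For each, compute codeword c = mG in F_2^7, then tally its weight.
  m = 00 → c = 0000000, weight = 0.
  m = 10 → c = 0100001, weight = 2.
  m = 01 → c = 1111101, weight = 6.
  m = 11 → c = 1011100, weight = 4.
Tally weights:
  weight 0: 1 codewords.
  weight 2: 1 codewords.
  weight 4: 1 codewords.
  weight 6: 1 codewords.
Minimum distance d = smallest w > 0 with A_w > 0 = 2.
Sanity: Σ A_w = 4 = 2^2 = 4 ✓.


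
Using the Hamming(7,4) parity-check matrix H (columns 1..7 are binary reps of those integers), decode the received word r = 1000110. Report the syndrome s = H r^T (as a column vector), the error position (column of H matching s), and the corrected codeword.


s = (0, 1, 0)^T, error position = 2, corrected codeword c = 1100110

Compute s = H r^T mod 2 one row at a time:
  s_1 = 0 + 1 + 1 + 0 = 2 ≡ 0 (mod 2).
  s_2 = 0 + 0 + 1 + 0 = 1 ≡ 1 (mod 2).
  s_3 = 1 + 0 + 1 + 0 = 2 ≡ 0 (mod 2).
s = (0, 1, 0)^T — this equals column 2 of H (binary 010), so error is at position 2.
Correct: flip bit 2 of r = 1000110 to get c = 1100110.


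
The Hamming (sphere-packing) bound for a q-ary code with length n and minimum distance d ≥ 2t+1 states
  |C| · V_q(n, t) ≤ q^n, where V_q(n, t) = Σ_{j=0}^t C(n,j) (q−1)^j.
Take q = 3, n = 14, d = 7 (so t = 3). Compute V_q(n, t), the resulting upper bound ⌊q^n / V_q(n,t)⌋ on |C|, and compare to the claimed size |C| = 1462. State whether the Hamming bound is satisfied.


V_q(n, t) = 3305, q^n = 4782969, Hamming bound = 1447, |C| = 1462 > bound (violated).

Step 1: Compute V_q(n, t) = Σ_{j=0}^3 C(n, j) (q−1)^j.
  j = 0: C(14,0)·(2)^0 = 1·1 = 1.
  j = 1: C(14,1)·(2)^1 = 14·2 = 28.
  j = 2: C(14,2)·(2)^2 = 91·4 = 364.
  j = 3: C(14,3)·(2)^3 = 364·8 = 2912.
  V_q(n, t) = 1 + 28 + 364 + 2912 = 3305.
Step 2: q^n = 3^14 = 4782969.
Step 3: Hamming bound ⌊q^n / V_q(n,t)⌋ = ⌊4782969/3305⌋ = 1447.
Step 4: Compare |C| = 1462 to 1447: violated.
The claimed |C| lies above the Hamming bound, so no 3-ary code of length 14 with d ≥ 7 can have 1462 codewords.


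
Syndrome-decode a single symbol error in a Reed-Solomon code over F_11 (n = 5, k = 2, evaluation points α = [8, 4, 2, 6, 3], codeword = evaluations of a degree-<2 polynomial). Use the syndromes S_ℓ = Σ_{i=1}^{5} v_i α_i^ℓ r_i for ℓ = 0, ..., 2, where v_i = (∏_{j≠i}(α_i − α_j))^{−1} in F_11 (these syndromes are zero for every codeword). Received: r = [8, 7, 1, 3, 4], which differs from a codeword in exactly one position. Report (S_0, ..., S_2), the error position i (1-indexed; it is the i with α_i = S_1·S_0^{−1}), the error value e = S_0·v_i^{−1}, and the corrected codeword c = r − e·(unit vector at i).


S = (8, 4, 2), error at position 4, error magnitude e = 1, c = [8, 7, 1, 2, 4].

Step 1: column multipliers v_i = (∏_{j≠i}(α_i − α_j))^{−1} mod 11.
  i = 1 (α = 8): (8−4)(8−2)(8−6)(8−3) = 4·6·2·5 = 240 ≡ 9, so v_1 = 9^{−1} = 5 (mod 11).
  i = 2 (α = 4): (4−8)(4−2)(4−6)(4−3) = (−4)·2·(−2)·1 = 16 ≡ 5, so v_2 = 5^{−1} = 9 (mod 11).
  i = 3 (α = 2): (2−8)(2−4)(2−6)(2−3) = (−6)·(−2)·(−4)·(−1) = 48 ≡ 4, so v_3 = 4^{−1} = 3 (mod 11).
  i = 4 (α = 6): (6−8)(6−4)(6−2)(6−3) = (−2)·2·4·3 = −48 ≡ 7, so v_4 = 7^{−1} = 8 (mod 11).
  i = 5 (α = 3): (3−8)(3−4)(3−2)(3−6) = (−5)·(−1)·1·(−3) = −15 ≡ 7, so v_5 = 7^{−1} = 8 (mod 11).
  v = [5, 9, 3, 8, 8].
Step 2: syndromes of r = [8, 7, 1, 3, 4] (all sums mod 11).
  S_0 = Σ v_i r_i = 5·8 + 9·7 + 3·1 + 8·3 + 8·4 = 162 ≡ 8.
  S_1 = Σ v_i α_i r_i = 5·8·8 + 9·4·7 + 3·2·1 + 8·6·3 + 8·3·4 = 818 ≡ 4.
  α_i^2 mod 11 = [9, 5, 4, 3, 9].
  S_2 = Σ v_i α_i^2 r_i = 5·9·8 + 9·5·7 + 3·4·1 + 8·3·3 + 8·9·4 = 1047 ≡ 2.
  S = (8, 4, 2) ≠ 0, so r is not a codeword (an error is present).
Step 3: locate the error. For a single error e at position i, S_ℓ = v_i·e·α_i^ℓ, so α_err = S_1/S_0.
  S_0^{−1} = 8^{−1} = 7 (mod 11), so α_err = 4·7 = 28 ≡ 6 = α_4. Error position i = 4.
  Consistency check: S_2/S_1 = 2·3 = 6 ≡ 6 = α_err ✓ (single-error assumption holds).
Step 4: error magnitude e = S_0/v_4 = S_0·∏_{j≠4}(α_4 − α_j) = 8·7 = 56 ≡ 1 (mod 11).
Step 5: correct position 4: c_4 = r_4 − e = 3 − 1 ≡ 2 (mod 11). Hence c = [8, 7, 1, 2, 4].
  Check: interpolating c through the α_i gives m(x) = 6 + 3·x (degree < 2) with m(α_i) = c_i for every i, so c is indeed a codeword.


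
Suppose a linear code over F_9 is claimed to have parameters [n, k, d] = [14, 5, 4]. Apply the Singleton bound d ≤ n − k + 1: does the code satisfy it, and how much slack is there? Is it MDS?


Singleton RHS = n − k + 1 = 10, slack = 6, bound satisfied, not MDS.

Singleton bound: d ≤ n − k + 1.
Here n = 14, k = 5, so n − k + 1 = 10.
Given d = 4, check d ≤ 10: YES.
Slack = (n − k + 1) − d = 6.
The code is NOT MDS (slack = 6 > 0).
Description: the claimed parameters are [14, 5, 4]_9; such a code would be non-MDS.


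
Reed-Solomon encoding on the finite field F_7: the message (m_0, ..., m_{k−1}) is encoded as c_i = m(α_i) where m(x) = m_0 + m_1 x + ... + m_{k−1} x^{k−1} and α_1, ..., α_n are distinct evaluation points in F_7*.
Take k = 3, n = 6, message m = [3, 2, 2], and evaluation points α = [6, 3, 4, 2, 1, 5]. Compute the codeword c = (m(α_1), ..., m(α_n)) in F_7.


c = [3, 6, 1, 1, 0, 0]

Message polynomial: m(x) = 3 + 2·x + 2·x^2 (mod 7).
For each evaluation point α_i, compute m(α_i) mod 7:
  α_1 = 6: Horner steps 2 → 0 → 3, so m(6) = 3.
  α_2 = 3: Horner steps 2 → 1 → 6, so m(3) = 6.
  α_3 = 4: Horner steps 2 → 3 → 1, so m(4) = 1.
  α_4 = 2: Horner steps 2 → 6 → 1, so m(2) = 1.
  α_5 = 1: Horner steps 2 → 4 → 0, so m(1) = 0.
  α_6 = 5: Horner steps 2 → 5 → 0, so m(5) = 0.
Codeword c = [3, 6, 1, 1, 0, 0] ∈ F_7^6.


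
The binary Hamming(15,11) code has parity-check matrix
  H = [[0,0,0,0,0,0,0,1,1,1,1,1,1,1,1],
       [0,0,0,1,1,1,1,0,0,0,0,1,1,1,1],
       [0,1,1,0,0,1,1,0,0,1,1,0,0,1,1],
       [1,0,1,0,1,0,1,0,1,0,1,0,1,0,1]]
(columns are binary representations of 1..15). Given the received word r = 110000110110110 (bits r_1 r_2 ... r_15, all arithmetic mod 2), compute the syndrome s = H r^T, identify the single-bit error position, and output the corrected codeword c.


s = (1, 1, 1, 0)^T, error position = 14, corrected codeword c = 110000110110100

Compute s = H r^T mod 2 one row at a time:
  s_1 = 1 + 0 + 1 + 1 + 0 + 1 + 1 + 0 = 5 ≡ 1 (mod 2).
  s_2 = 0 + 0 + 0 + 1 + 0 + 1 + 1 + 0 = 3 ≡ 1 (mod 2).
  s_3 = 1 + 0 + 0 + 1 + 1 + 1 + 1 + 0 = 5 ≡ 1 (mod 2).
  s_4 = 1 + 0 + 0 + 1 + 0 + 1 + 1 + 0 = 4 ≡ 0 (mod 2).
s = (1, 1, 1, 0)^T — this equals column 14 of H (binary 1110), so error is at position 14.
Correct: flip bit 14 of r = 110000110110110 to get c = 110000110110100.


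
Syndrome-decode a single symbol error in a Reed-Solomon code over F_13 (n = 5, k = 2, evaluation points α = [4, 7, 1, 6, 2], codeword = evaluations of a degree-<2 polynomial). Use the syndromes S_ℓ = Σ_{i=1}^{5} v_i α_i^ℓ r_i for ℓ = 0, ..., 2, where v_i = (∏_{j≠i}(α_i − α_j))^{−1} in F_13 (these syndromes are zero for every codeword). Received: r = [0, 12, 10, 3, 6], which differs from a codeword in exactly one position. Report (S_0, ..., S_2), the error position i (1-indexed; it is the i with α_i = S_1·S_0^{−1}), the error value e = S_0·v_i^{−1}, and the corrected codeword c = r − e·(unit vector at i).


S = (8, 6, 11), error at position 1, error magnitude e = 2, c = [11, 12, 10, 3, 6].

Step 1: column multipliers v_i = (∏_{j≠i}(α_i − α_j))^{−1} mod 13.
  i = 1 (α = 4): (4−7)(4−1)(4−6)(4−2) = (−3)·3·(−2)·2 = 36 ≡ 10, so v_1 = 10^{−1} = 4 (mod 13).
  i = 2 (α = 7): (7−4)(7−1)(7−6)(7−2) = 3·6·1·5 = 90 ≡ 12, so v_2 = 12^{−1} = 12 (mod 13).
  i = 3 (α = 1): (1−4)(1−7)(1−6)(1−2) = (−3)·(−6)·(−5)·(−1) = 90 ≡ 12, so v_3 = 12^{−1} = 12 (mod 13).
  i = 4 (α = 6): (6−4)(6−7)(6−1)(6−2) = 2·(−1)·5·4 = −40 ≡ 12, so v_4 = 12^{−1} = 12 (mod 13).
  i = 5 (α = 2): (2−4)(2−7)(2−1)(2−6) = (−2)·(−5)·1·(−4) = −40 ≡ 12, so v_5 = 12^{−1} = 12 (mod 13).
  v = [4, 12, 12, 12, 12].
Step 2: syndromes of r = [0, 12, 10, 3, 6] (all sums mod 13).
  S_0 = Σ v_i r_i = 4·0 + 12·12 + 12·10 + 12·3 + 12·6 = 372 ≡ 8.
  S_1 = Σ v_i α_i r_i = 4·4·0 + 12·7·12 + 12·1·10 + 12·6·3 + 12·2·6 = 1488 ≡ 6.
  α_i^2 mod 13 = [3, 10, 1, 10, 4].
  S_2 = Σ v_i α_i^2 r_i = 4·3·0 + 12·10·12 + 12·1·10 + 12·10·3 + 12·4·6 = 2208 ≡ 11.
  S = (8, 6, 11) ≠ 0, so r is not a codeword (an error is present).
Step 3: locate the error. For a single error e at position i, S_ℓ = v_i·e·α_i^ℓ, so α_err = S_1/S_0.
  S_0^{−1} = 8^{−1} = 5 (mod 13), so α_err = 6·5 = 30 ≡ 4 = α_1. Error position i = 1.
  Consistency check: S_2/S_1 = 11·11 = 121 ≡ 4 = α_err ✓ (single-error assumption holds).
Step 4: error magnitude e = S_0/v_1 = S_0·∏_{j≠1}(α_1 − α_j) = 8·10 = 80 ≡ 2 (mod 13).
Step 5: correct position 1: c_1 = r_1 − e = 0 − 2 ≡ 11 (mod 13). Hence c = [11, 12, 10, 3, 6].
  Check: interpolating c through the α_i gives m(x) = 1 + 9·x (degree < 2) with m(α_i) = c_i for every i, so c is indeed a codeword.


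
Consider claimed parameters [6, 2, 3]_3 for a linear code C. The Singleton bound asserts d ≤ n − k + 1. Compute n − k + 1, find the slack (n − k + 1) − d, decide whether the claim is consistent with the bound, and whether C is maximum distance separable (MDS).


Singleton RHS = n − k + 1 = 5, slack = 2, bound satisfied, not MDS.

Singleton bound: d ≤ n − k + 1.
Here n = 6, k = 2, so n − k + 1 = 5.
Given d = 3, check d ≤ 5: YES.
Slack = (n − k + 1) − d = 2.
The code is NOT MDS (slack = 2 > 0).
Description: the claimed parameters are [6, 2, 3]_3; such a code would be non-MDS.


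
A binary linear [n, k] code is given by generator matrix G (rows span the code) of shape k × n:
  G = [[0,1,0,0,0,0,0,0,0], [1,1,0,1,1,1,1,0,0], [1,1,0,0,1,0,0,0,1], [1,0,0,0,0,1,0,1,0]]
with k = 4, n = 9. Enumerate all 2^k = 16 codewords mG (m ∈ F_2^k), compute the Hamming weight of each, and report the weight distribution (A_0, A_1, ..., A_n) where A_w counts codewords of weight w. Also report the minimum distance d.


Weight distribution: A_0 = 1, A_1 = 1, A_3 = 2, A_4 = 5, A_5 = 5, A_6 = 2. Minimum distance d = 1.

Enumerate all 2^4 = 16 messages m ∈ F_2^4.
For each, compute codeword c = mG in F_2^9, then tally its weight.
  m = 0000 → c = 000000000, weight = 0.
  m = 1000 → c = 010000000, weight = 1.
  m = 0100 → c = 110111100, weight = 6.
  m = 1100 → c = 100111100, weight = 5.
  m = 0010 → c = 110010001, weight = 4.
  m = 1010 → c = 100010001, weight = 3.
  m = 0110 → c = 000101101, weight = 4.
  m = 1110 → c = 010101101, weight = 5.
  m = 0001 → c = 100001010, weight = 3.
  m = 1001 → c = 110001010, weight = 4.
  m = 0101 → c = 010110110, weight = 5.
  m = 1101 → c = 000110110, weight = 4.
  m = 0011 → c = 010011011, weight = 5.
  m = 1011 → c = 000011011, weight = 4.
  m = 0111 → c = 100100111, weight = 5.
  m = 1111 → c = 110100111, weight = 6.
Tally weights:
  weight 0: 1 codewords.
  weight 1: 1 codewords.
  weight 3: 2 codewords.
  weight 4: 5 codewords.
  weight 5: 5 codewords.
  weight 6: 2 codewords.
Minimum distance d = smallest w > 0 with A_w > 0 = 1.
Sanity: Σ A_w = 16 = 2^4 = 16 ✓.


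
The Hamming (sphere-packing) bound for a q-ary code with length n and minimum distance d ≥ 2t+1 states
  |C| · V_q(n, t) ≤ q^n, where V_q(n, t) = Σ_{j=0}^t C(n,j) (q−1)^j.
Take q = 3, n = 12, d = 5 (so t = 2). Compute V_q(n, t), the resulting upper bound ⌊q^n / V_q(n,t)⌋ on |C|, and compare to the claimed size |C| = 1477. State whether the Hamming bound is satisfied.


V_q(n, t) = 289, q^n = 531441, Hamming bound = 1838, |C| = 1477 ≤ bound (satisfied).

Step 1: Compute V_q(n, t) = Σ_{j=0}^2 C(n, j) (q−1)^j.
  j = 0: C(12,0)·(2)^0 = 1·1 = 1.
  j = 1: C(12,1)·(2)^1 = 12·2 = 24.
  j = 2: C(12,2)·(2)^2 = 66·4 = 264.
  V_q(n, t) = 1 + 24 + 264 = 289.
Step 2: q^n = 3^12 = 531441.
Step 3: Hamming bound ⌊q^n / V_q(n,t)⌋ = ⌊531441/289⌋ = 1838.
Step 4: Compare |C| = 1477 to 1838: satisfied.
The claimed |C| lies below the Hamming bound.


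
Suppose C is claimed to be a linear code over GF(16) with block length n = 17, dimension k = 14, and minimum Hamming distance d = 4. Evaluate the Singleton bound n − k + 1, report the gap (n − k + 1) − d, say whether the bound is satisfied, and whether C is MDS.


Singleton RHS = n − k + 1 = 4, slack = 0, bound satisfied, MDS.

Singleton bound: d ≤ n − k + 1.
Here n = 17, k = 14, so n − k + 1 = 4.
Given d = 4, check d ≤ 4: YES.
Slack = (n − k + 1) − d = 0.
The code is MDS (slack = 0).
Description: the claimed parameters are [17, 14, 4]_16; such a code would be MDS (meets Singleton bound).


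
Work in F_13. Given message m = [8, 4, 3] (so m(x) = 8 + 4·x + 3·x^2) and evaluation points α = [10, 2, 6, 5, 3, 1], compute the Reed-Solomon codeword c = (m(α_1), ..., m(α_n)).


c = [10, 2, 10, 12, 8, 2]

Message polynomial: m(x) = 8 + 4·x + 3·x^2 (mod 13).
For each evaluation point α_i, compute m(α_i) mod 13:
  α_1 = 10: Horner steps 3 → 8 → 10, so m(10) = 10.
  α_2 = 2: Horner steps 3 → 10 → 2, so m(2) = 2.
  α_3 = 6: Horner steps 3 → 9 → 10, so m(6) = 10.
  α_4 = 5: Horner steps 3 → 6 → 12, so m(5) = 12.
  α_5 = 3: Horner steps 3 → 0 → 8, so m(3) = 8.
  α_6 = 1: Horner steps 3 → 7 → 2, so m(1) = 2.
Codeword c = [10, 2, 10, 12, 8, 2] ∈ F_13^6.


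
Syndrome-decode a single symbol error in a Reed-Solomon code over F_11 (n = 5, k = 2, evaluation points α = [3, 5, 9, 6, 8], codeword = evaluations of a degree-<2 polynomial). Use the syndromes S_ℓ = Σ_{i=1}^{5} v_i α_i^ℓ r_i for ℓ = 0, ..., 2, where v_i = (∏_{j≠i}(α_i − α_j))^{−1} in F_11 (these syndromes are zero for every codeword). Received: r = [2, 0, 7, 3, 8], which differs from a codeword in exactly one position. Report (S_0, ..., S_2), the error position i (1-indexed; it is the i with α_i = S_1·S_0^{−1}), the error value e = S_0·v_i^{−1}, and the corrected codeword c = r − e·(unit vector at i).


S = (10, 5, 8), error at position 4, error magnitude e = 4, c = [2, 0, 7, 10, 8].

Step 1: column multipliers v_i = (∏_{j≠i}(α_i − α_j))^{−1} mod 11.
  i = 1 (α = 3): (3−5)(3−9)(3−6)(3−8) = (−2)·(−6)·(−3)·(−5) = 180 ≡ 4, so v_1 = 4^{−1} = 3 (mod 11).
  i = 2 (α = 5): (5−3)(5−9)(5−6)(5−8) = 2·(−4)·(−1)·(−3) = −24 ≡ 9, so v_2 = 9^{−1} = 5 (mod 11).
  i = 3 (α = 9): (9−3)(9−5)(9−6)(9−8) = 6·4·3·1 = 72 ≡ 6, so v_3 = 6^{−1} = 2 (mod 11).
  i = 4 (α = 6): (6−3)(6−5)(6−9)(6−8) = 3·1·(−3)·(−2) = 18 ≡ 7, so v_4 = 7^{−1} = 8 (mod 11).
  i = 5 (α = 8): (8−3)(8−5)(8−9)(8−6) = 5·3·(−1)·2 = −30 ≡ 3, so v_5 = 3^{−1} = 4 (mod 11).
  v = [3, 5, 2, 8, 4].
Step 2: syndromes of r = [2, 0, 7, 3, 8] (all sums mod 11).
  S_0 = Σ v_i r_i = 3·2 + 5·0 + 2·7 + 8·3 + 4·8 = 76 ≡ 10.
  S_1 = Σ v_i α_i r_i = 3·3·2 + 5·5·0 + 2·9·7 + 8·6·3 + 4·8·8 = 544 ≡ 5.
  α_i^2 mod 11 = [9, 3, 4, 3, 9].
  S_2 = Σ v_i α_i^2 r_i = 3·9·2 + 5·3·0 + 2·4·7 + 8·3·3 + 4·9·8 = 470 ≡ 8.
  S = (10, 5, 8) ≠ 0, so r is not a codeword (an error is present).
Step 3: locate the error. For a single error e at position i, S_ℓ = v_i·e·α_i^ℓ, so α_err = S_1/S_0.
  S_0^{−1} = 10^{−1} = 10 (mod 11), so α_err = 5·10 = 50 ≡ 6 = α_4. Error position i = 4.
  Consistency check: S_2/S_1 = 8·9 = 72 ≡ 6 = α_err ✓ (single-error assumption holds).
Step 4: error magnitude e = S_0/v_4 = S_0·∏_{j≠4}(α_4 − α_j) = 10·7 = 70 ≡ 4 (mod 11).
Step 5: correct position 4: c_4 = r_4 − e = 3 − 4 ≡ 10 (mod 11). Hence c = [2, 0, 7, 10, 8].
  Check: interpolating c through the α_i gives m(x) = 5 + 10·x (degree < 2) with m(α_i) = c_i for every i, so c is indeed a codeword.


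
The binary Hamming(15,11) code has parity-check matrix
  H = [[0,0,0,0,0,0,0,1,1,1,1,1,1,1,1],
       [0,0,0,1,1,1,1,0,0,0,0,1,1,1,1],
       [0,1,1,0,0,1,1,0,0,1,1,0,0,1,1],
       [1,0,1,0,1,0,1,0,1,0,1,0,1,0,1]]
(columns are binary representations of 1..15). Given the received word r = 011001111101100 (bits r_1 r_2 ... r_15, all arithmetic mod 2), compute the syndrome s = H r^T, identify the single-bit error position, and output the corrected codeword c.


s = (1, 0, 1, 0)^T, error position = 10, corrected codeword c = 011001111001100

Compute s = H r^T mod 2 one row at a time:
  s_1 = 1 + 1 + 1 + 0 + 1 + 1 + 0 + 0 = 5 ≡ 1 (mod 2).
  s_2 = 0 + 0 + 1 + 1 + 1 + 1 + 0 + 0 = 4 ≡ 0 (mod 2).
  s_3 = 1 + 1 + 1 + 1 + 1 + 0 + 0 + 0 = 5 ≡ 1 (mod 2).
  s_4 = 0 + 1 + 0 + 1 + 1 + 0 + 1 + 0 = 4 ≡ 0 (mod 2).
s = (1, 0, 1, 0)^T — this equals column 10 of H (binary 1010), so error is at position 10.
Correct: flip bit 10 of r = 011001111101100 to get c = 011001111001100.


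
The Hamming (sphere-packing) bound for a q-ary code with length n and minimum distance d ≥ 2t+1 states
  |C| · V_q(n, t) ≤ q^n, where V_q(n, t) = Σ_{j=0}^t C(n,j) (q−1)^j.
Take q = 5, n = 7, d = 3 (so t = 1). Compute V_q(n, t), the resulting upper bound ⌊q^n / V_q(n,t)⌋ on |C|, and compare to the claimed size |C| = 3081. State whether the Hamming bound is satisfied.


V_q(n, t) = 29, q^n = 78125, Hamming bound = 2693, |C| = 3081 > bound (violated).

Step 1: Compute V_q(n, t) = Σ_{j=0}^1 C(n, j) (q−1)^j.
  j = 0: C(7,0)·(4)^0 = 1·1 = 1.
  j = 1: C(7,1)·(4)^1 = 7·4 = 28.
  V_q(n, t) = 1 + 28 = 29.
Step 2: q^n = 5^7 = 78125.
Step 3: Hamming bound ⌊q^n / V_q(n,t)⌋ = ⌊78125/29⌋ = 2693.
Step 4: Compare |C| = 3081 to 2693: violated.
The claimed |C| lies above the Hamming bound, so no 5-ary code of length 7 with d ≥ 3 can have 3081 codewords.


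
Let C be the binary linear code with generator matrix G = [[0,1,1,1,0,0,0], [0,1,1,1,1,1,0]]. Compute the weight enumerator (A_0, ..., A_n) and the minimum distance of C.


Weight distribution: A_0 = 1, A_2 = 1, A_3 = 1, A_5 = 1. Minimum distance d = 2.

Enumerate all 2^2 = 4 messages m ∈ F_2^2.
For each, compute codeword c = mG in F_2^7, then tally its weight.
  m = 00 → c = 0000000, weight = 0.
  m = 10 → c = 0111000, weight = 3.
  m = 01 → c = 0111110, weight = 5.
  m = 11 → c = 0000110, weight = 2.
Tally weights:
  weight 0: 1 codewords.
  weight 2: 1 codewords.
  weight 3: 1 codewords.
  weight 5: 1 codewords.
Minimum distance d = smallest w > 0 with A_w > 0 = 2.
Sanity: Σ A_w = 4 = 2^2 = 4 ✓.


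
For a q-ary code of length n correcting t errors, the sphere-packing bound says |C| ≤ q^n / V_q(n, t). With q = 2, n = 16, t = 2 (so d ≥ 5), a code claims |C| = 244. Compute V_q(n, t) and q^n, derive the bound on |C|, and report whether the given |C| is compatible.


V_q(n, t) = 137, q^n = 65536, Hamming bound = 478, |C| = 244 ≤ bound (satisfied).

Step 1: Compute V_q(n, t) = Σ_{j=0}^2 C(n, j) (q−1)^j.
  j = 0: C(16,0)·(1)^0 = 1·1 = 1.
  j = 1: C(16,1)·(1)^1 = 16·1 = 16.
  j = 2: C(16,2)·(1)^2 = 120·1 = 120.
  V_q(n, t) = 1 + 16 + 120 = 137.
Step 2: q^n = 2^16 = 65536.
Step 3: Hamming bound ⌊q^n / V_q(n,t)⌋ = ⌊65536/137⌋ = 478.
Step 4: Compare |C| = 244 to 478: satisfied.
The claimed |C| lies below the Hamming bound.


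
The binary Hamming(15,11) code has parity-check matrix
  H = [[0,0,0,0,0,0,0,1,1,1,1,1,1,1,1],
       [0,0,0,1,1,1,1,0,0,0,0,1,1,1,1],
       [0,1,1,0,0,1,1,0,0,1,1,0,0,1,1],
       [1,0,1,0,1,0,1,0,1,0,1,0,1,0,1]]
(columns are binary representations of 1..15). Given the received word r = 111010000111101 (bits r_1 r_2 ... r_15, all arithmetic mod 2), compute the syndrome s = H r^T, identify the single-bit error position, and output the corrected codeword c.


s = (1, 0, 1, 0)^T, error position = 10, corrected codeword c = 111010000011101

Compute s = H r^T mod 2 one row at a time:
  s_1 = 0 + 0 + 1 + 1 + 1 + 1 + 0 + 1 = 5 ≡ 1 (mod 2).
  s_2 = 0 + 1 + 0 + 0 + 1 + 1 + 0 + 1 = 4 ≡ 0 (mod 2).
  s_3 = 1 + 1 + 0 + 0 + 1 + 1 + 0 + 1 = 5 ≡ 1 (mod 2).
  s_4 = 1 + 1 + 1 + 0 + 0 + 1 + 1 + 1 = 6 ≡ 0 (mod 2).
s = (1, 0, 1, 0)^T — this equals column 10 of H (binary 1010), so error is at position 10.
Correct: flip bit 10 of r = 111010000111101 to get c = 111010000011101.


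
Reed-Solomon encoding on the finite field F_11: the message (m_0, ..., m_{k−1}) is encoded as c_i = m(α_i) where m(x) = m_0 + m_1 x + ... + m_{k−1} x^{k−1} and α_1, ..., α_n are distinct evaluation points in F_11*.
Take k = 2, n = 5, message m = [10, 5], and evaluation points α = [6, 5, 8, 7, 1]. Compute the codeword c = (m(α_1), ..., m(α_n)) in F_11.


c = [7, 2, 6, 1, 4]

Message polynomial: m(x) = 10 + 5·x (mod 11).
For each evaluation point α_i, compute m(α_i) mod 11:
  α_1 = 6: Horner steps 5 → 7, so m(6) = 7.
  α_2 = 5: Horner steps 5 → 2, so m(5) = 2.
  α_3 = 8: Horner steps 5 → 6, so m(8) = 6.
  α_4 = 7: Horner steps 5 → 1, so m(7) = 1.
  α_5 = 1: Horner steps 5 → 4, so m(1) = 4.
Codeword c = [7, 2, 6, 1, 4] ∈ F_11^5.
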